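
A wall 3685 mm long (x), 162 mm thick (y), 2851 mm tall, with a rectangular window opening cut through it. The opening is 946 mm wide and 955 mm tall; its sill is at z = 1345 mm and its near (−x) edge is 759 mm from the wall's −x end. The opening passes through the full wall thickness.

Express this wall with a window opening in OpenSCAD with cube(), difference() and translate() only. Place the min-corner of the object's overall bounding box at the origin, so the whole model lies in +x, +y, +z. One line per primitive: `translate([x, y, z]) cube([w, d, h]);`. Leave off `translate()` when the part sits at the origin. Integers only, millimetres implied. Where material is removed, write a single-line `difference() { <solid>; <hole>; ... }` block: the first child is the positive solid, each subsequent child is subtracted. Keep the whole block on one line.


difference() { cube([3685, 162, 2851]); translate([759, 0, 1345]) cube([946, 162, 955]); }


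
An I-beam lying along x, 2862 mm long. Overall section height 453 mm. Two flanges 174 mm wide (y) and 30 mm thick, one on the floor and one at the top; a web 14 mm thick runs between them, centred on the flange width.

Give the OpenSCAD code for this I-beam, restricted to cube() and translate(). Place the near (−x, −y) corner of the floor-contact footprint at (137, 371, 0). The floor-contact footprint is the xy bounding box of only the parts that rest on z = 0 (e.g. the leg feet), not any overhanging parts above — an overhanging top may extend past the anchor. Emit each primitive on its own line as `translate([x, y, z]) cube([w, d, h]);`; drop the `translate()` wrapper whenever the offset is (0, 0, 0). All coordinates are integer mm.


translate([137, 371, 0]) cube([2862, 174, 30]);
translate([137, 451, 30]) cube([2862, 14, 393]);
translate([137, 371, 423]) cube([2862, 174, 30]);


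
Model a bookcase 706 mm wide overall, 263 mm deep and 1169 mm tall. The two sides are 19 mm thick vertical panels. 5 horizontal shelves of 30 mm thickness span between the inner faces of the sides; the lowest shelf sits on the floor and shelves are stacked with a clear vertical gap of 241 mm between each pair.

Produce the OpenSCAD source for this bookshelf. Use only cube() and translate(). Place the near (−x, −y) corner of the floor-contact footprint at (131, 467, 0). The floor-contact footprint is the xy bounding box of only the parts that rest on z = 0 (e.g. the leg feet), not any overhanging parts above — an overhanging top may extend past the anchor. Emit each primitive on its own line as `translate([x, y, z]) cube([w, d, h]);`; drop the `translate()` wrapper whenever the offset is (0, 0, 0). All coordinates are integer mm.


translate([131, 467, 0]) cube([19, 263, 1169]);
translate([818, 467, 0]) cube([19, 263, 1169]);
translate([150, 467, 0]) cube([668, 263, 30]);
translate([150, 467, 271]) cube([668, 263, 30]);
translate([150, 467, 542]) cube([668, 263, 30]);
translate([150, 467, 813]) cube([668, 263, 30]);
translate([150, 467, 1084]) cube([668, 263, 30]);


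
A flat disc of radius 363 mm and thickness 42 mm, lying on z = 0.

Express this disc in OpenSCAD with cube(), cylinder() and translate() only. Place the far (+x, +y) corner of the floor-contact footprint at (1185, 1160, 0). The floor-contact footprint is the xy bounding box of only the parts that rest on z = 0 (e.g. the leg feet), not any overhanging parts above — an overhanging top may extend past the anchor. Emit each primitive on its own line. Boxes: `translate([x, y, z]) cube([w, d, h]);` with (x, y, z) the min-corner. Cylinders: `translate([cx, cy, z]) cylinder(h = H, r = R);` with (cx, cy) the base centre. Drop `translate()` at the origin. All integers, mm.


translate([822, 797, 0]) cylinder(h = 42, r = 363);


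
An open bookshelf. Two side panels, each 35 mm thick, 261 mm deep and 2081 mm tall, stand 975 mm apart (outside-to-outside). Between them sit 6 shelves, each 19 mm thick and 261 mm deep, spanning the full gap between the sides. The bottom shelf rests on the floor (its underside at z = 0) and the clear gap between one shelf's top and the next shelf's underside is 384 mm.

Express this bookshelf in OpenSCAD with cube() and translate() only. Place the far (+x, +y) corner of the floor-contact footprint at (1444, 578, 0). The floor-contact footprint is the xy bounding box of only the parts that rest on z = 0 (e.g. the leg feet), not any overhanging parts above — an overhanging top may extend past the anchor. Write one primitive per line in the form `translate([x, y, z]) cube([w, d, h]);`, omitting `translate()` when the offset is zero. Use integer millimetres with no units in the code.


translate([469, 317, 0]) cube([35, 261, 2081]);
translate([1409, 317, 0]) cube([35, 261, 2081]);
translate([504, 317, 0]) cube([905, 261, 19]);
translate([504, 317, 403]) cube([905, 261, 19]);
translate([504, 317, 806]) cube([905, 261, 19]);
translate([504, 317, 1209]) cube([905, 261, 19]);
translate([504, 317, 1612]) cube([905, 261, 19]);
translate([504, 317, 2015]) cube([905, 261, 19]);


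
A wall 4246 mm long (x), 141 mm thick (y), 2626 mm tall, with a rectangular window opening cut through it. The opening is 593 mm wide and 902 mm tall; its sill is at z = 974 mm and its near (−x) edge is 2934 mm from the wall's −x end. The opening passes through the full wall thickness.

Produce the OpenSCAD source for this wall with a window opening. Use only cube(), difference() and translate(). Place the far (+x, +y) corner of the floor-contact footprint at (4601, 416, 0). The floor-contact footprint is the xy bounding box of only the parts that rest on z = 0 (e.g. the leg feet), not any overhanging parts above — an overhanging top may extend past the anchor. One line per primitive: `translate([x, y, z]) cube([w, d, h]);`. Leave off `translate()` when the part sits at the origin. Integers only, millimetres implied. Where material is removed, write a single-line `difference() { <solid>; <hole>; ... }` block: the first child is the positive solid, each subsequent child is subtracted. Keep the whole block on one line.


difference() { translate([355, 275, 0]) cube([4246, 141, 2626]); translate([3289, 275, 974]) cube([593, 141, 902]); }


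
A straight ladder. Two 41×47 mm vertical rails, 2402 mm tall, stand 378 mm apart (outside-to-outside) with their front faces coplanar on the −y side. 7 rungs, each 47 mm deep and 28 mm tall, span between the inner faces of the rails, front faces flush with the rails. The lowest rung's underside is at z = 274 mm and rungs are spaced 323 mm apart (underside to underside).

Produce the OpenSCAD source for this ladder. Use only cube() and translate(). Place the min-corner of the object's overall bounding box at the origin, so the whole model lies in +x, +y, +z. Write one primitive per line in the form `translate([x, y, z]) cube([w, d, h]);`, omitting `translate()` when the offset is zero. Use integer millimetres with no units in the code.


// rung span = 378 - 2*41 = 296
// rung[k] z = 274 + k*323
cube([41, 47, 2402]);
translate([337, 0, 0]) cube([41, 47, 2402]);
translate([41, 0, 274]) cube([296, 47, 28]);
translate([41, 0, 597]) cube([296, 47, 28]);
translate([41, 0, 920]) cube([296, 47, 28]);
translate([41, 0, 1243]) cube([296, 47, 28]);
translate([41, 0, 1566]) cube([296, 47, 28]);
translate([41, 0, 1889]) cube([296, 47, 28]);
translate([41, 0, 2212]) cube([296, 47, 28]);


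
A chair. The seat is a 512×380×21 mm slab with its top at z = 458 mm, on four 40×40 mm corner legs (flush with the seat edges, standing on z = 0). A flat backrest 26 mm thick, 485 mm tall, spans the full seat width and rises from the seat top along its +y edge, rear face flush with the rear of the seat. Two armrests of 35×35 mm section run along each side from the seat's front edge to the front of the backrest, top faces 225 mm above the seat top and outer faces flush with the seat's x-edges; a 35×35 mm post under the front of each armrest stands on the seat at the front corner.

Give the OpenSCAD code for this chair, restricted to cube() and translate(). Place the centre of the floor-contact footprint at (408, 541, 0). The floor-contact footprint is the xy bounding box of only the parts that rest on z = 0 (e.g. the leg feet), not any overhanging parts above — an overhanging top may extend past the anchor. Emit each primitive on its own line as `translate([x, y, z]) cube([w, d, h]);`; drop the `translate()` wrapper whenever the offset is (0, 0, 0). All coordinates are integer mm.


translate([152, 351, 437]) cube([512, 380, 21]);
translate([152, 351, 0]) cube([40, 40, 437]);
translate([624, 351, 0]) cube([40, 40, 437]);
translate([152, 691, 0]) cube([40, 40, 437]);
translate([624, 691, 0]) cube([40, 40, 437]);
translate([152, 705, 458]) cube([512, 26, 485]);
translate([152, 351, 648]) cube([35, 354, 35]);
translate([629, 351, 648]) cube([35, 354, 35]);
translate([152, 351, 458]) cube([35, 35, 190]);
translate([629, 351, 458]) cube([35, 35, 190]);


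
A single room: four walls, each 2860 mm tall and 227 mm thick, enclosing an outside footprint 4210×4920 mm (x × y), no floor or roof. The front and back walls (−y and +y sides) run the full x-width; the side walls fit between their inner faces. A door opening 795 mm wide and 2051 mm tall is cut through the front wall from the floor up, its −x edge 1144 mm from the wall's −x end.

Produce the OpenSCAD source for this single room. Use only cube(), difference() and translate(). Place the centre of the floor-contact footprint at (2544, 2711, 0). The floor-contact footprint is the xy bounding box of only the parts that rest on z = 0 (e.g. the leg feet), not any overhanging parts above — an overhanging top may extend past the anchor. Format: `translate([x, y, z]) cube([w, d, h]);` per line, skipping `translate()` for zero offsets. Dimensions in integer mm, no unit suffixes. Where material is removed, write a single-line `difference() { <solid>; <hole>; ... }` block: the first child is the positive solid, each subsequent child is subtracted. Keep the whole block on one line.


difference() { translate([439, 251, 0]) cube([4210, 227, 2860]); translate([1583, 251, 0]) cube([795, 227, 2051]); }
translate([439, 4944, 0]) cube([4210, 227, 2860]);
translate([439, 478, 0]) cube([227, 4466, 2860]);
translate([4422, 478, 0]) cube([227, 4466, 2860]);


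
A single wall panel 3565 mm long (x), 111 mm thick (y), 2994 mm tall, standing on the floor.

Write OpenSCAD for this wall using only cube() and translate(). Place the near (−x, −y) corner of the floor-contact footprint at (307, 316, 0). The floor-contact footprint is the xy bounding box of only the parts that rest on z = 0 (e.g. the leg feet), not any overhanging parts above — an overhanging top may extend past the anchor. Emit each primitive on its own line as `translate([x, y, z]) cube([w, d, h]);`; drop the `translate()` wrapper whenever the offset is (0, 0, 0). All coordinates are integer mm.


translate([307, 316, 0]) cube([3565, 111, 2994]);


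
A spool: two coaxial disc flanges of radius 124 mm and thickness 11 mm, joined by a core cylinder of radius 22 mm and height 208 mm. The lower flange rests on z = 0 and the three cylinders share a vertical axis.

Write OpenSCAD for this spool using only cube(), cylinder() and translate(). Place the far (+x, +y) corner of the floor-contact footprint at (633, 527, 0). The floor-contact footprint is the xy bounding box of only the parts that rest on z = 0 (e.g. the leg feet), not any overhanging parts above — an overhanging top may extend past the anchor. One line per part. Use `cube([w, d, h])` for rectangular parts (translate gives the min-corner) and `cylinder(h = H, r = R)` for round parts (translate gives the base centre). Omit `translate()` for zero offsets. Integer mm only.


translate([509, 403, 0]) cylinder(h = 11, r = 124);
translate([509, 403, 11]) cylinder(h = 208, r = 22);
translate([509, 403, 219]) cylinder(h = 11, r = 124);


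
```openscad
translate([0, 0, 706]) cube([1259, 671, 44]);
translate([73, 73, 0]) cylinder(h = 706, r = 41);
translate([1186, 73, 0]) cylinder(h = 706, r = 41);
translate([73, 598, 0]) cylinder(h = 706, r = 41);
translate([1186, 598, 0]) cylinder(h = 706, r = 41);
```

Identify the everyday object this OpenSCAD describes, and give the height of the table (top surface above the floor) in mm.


A table. The table height is 750 mm.

A 1259×671×44 slab sits at z = 706 on four Ø82 mm round legs — a table. The top surface is at 706 + 44 = 750 mm.


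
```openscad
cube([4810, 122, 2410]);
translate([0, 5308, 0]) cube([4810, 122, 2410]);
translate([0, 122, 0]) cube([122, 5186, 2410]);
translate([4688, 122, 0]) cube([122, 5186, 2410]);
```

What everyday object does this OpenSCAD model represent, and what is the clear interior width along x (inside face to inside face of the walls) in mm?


A house (or room) frame. The interior width is 4566 mm.

Four 2410 mm walls enclosing a rectangle with no floor or roof — a room or house frame. Outside width is 4810 mm and wall thickness is 122 mm, so the interior width is 4810 − 2 × 122 = 4566 mm.


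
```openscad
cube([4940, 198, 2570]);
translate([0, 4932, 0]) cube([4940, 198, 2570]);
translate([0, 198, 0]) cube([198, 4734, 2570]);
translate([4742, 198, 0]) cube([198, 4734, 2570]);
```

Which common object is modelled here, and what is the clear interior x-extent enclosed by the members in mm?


A house (or room) frame. The interior width is 4544 mm.

Four 2570 mm walls enclosing a rectangle with no floor or roof — a room or house frame. Outside width is 4940 mm and wall thickness is 198 mm, so the interior width is 4940 − 2 × 198 = 4544 mm.


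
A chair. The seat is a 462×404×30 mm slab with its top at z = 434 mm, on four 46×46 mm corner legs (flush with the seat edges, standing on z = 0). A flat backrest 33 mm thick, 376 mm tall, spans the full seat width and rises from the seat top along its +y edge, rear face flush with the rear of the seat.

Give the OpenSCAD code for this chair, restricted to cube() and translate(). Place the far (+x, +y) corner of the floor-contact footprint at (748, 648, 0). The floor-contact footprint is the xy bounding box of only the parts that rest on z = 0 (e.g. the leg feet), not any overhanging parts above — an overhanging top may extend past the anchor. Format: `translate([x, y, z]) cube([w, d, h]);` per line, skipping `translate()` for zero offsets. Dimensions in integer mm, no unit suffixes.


translate([286, 244, 404]) cube([462, 404, 30]);
translate([286, 244, 0]) cube([46, 46, 404]);
translate([702, 244, 0]) cube([46, 46, 404]);
translate([286, 602, 0]) cube([46, 46, 404]);
translate([702, 602, 0]) cube([46, 46, 404]);
translate([286, 615, 434]) cube([462, 33, 376]);


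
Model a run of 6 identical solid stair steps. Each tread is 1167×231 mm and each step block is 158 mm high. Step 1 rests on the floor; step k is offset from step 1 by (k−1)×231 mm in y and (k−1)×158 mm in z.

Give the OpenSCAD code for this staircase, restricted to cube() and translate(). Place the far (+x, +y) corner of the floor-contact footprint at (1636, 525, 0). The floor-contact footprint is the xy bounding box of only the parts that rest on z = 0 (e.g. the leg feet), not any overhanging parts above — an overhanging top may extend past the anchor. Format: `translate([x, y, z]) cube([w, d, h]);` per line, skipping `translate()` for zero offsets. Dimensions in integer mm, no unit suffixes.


translate([469, 294, 0]) cube([1167, 231, 158]);
translate([469, 525, 158]) cube([1167, 231, 158]);
translate([469, 756, 316]) cube([1167, 231, 158]);
translate([469, 987, 474]) cube([1167, 231, 158]);
translate([469, 1218, 632]) cube([1167, 231, 158]);
translate([469, 1449, 790]) cube([1167, 231, 158]);


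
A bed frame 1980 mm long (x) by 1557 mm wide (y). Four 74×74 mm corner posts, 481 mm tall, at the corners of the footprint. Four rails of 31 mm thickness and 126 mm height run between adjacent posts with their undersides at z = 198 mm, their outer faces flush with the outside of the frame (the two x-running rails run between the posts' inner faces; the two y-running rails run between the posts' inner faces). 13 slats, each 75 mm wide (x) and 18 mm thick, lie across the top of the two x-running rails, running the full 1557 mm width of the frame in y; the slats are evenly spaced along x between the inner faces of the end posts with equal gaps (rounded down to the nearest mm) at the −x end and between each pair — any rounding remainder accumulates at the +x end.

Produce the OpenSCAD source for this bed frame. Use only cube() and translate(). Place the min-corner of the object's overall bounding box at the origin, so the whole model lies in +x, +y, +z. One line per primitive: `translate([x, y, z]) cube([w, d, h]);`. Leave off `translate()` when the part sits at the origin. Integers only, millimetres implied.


cube([74, 74, 481]);
translate([0, 1483, 0]) cube([74, 74, 481]);
translate([1906, 0, 0]) cube([74, 74, 481]);
translate([1906, 1483, 0]) cube([74, 74, 481]);
translate([74, 0, 198]) cube([1832, 31, 126]);
translate([74, 1526, 198]) cube([1832, 31, 126]);
translate([0, 74, 198]) cube([31, 1409, 126]);
translate([1949, 74, 198]) cube([31, 1409, 126]);
translate([135, 0, 324]) cube([75, 1557, 18]);
translate([271, 0, 324]) cube([75, 1557, 18]);
translate([407, 0, 324]) cube([75, 1557, 18]);
translate([543, 0, 324]) cube([75, 1557, 18]);
translate([679, 0, 324]) cube([75, 1557, 18]);
translate([815, 0, 324]) cube([75, 1557, 18]);
translate([951, 0, 324]) cube([75, 1557, 18]);
translate([1087, 0, 324]) cube([75, 1557, 18]);
translate([1223, 0, 324]) cube([75, 1557, 18]);
translate([1359, 0, 324]) cube([75, 1557, 18]);
translate([1495, 0, 324]) cube([75, 1557, 18]);
translate([1631, 0, 324]) cube([75, 1557, 18]);
translate([1767, 0, 324]) cube([75, 1557, 18]);


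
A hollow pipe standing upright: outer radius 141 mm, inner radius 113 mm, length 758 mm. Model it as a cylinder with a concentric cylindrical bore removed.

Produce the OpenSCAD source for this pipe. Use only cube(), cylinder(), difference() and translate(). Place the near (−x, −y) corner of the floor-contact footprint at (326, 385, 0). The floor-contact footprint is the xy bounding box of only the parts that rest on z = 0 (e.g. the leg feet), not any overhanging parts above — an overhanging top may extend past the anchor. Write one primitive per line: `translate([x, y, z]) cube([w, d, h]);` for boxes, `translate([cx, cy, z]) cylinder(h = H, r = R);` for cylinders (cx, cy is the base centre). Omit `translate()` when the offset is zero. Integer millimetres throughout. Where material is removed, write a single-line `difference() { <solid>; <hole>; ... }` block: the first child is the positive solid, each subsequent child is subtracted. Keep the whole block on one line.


difference() { translate([467, 526, 0]) cylinder(h = 758, r = 141); translate([467, 526, 0]) cylinder(h = 758, r = 113); }


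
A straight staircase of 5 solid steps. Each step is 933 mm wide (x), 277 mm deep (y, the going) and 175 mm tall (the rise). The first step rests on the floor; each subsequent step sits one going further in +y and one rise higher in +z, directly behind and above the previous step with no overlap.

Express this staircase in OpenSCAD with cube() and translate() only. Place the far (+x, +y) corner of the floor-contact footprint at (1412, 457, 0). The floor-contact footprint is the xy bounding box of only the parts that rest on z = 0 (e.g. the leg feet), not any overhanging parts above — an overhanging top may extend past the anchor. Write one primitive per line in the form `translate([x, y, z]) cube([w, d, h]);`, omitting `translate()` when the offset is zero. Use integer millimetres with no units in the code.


translate([479, 180, 0]) cube([933, 277, 175]);
translate([479, 457, 175]) cube([933, 277, 175]);
translate([479, 734, 350]) cube([933, 277, 175]);
translate([479, 1011, 525]) cube([933, 277, 175]);
translate([479, 1288, 700]) cube([933, 277, 175]);


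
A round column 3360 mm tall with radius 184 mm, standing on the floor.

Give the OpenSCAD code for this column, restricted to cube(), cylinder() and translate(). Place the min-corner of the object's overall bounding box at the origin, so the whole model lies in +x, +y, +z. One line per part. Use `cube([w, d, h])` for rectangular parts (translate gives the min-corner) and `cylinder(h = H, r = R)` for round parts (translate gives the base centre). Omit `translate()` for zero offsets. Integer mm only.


translate([184, 184, 0]) cylinder(h = 3360, r = 184);


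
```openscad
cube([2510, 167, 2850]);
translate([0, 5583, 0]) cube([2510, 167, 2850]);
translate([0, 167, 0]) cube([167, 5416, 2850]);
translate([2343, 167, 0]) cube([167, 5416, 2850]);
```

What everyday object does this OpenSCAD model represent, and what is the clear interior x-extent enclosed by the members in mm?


A house (or room) frame. The interior width is 2176 mm.

Four 2850 mm walls enclosing a rectangle with no floor or roof — a room or house frame. Outside width is 2510 mm and wall thickness is 167 mm, so the interior width is 2510 − 2 × 167 = 2176 mm.


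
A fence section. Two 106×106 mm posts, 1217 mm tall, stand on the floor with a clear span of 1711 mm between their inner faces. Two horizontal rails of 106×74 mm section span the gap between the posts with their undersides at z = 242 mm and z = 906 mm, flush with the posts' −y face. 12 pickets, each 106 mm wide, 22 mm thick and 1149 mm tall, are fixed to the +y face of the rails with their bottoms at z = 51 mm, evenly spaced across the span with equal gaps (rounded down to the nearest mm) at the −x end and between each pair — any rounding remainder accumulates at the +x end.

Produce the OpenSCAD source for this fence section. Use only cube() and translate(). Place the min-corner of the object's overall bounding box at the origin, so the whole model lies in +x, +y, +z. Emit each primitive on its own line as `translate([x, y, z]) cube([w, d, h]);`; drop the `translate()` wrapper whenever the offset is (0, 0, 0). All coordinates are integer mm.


cube([106, 106, 1217]);
translate([1817, 0, 0]) cube([106, 106, 1217]);
translate([106, 0, 242]) cube([1711, 106, 74]);
translate([106, 0, 906]) cube([1711, 106, 74]);
translate([139, 106, 51]) cube([106, 22, 1149]);
translate([278, 106, 51]) cube([106, 22, 1149]);
translate([417, 106, 51]) cube([106, 22, 1149]);
translate([556, 106, 51]) cube([106, 22, 1149]);
translate([695, 106, 51]) cube([106, 22, 1149]);
translate([834, 106, 51]) cube([106, 22, 1149]);
translate([973, 106, 51]) cube([106, 22, 1149]);
translate([1112, 106, 51]) cube([106, 22, 1149]);
translate([1251, 106, 51]) cube([106, 22, 1149]);
translate([1390, 106, 51]) cube([106, 22, 1149]);
translate([1529, 106, 51]) cube([106, 22, 1149]);
translate([1668, 106, 51]) cube([106, 22, 1149]);


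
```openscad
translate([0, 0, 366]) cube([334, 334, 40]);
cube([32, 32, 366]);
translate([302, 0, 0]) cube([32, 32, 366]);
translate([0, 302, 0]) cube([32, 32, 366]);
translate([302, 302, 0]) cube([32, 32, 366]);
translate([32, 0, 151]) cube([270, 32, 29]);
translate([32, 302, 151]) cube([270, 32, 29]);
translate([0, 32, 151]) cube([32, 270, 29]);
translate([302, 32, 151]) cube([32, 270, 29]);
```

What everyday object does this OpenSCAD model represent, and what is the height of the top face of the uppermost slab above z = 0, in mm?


A stool. The seat height is 406 mm.

A 334×334×40 slab at z = 366 on four corner posts — a stool. The seat top is 366 + 40 = 406 mm.


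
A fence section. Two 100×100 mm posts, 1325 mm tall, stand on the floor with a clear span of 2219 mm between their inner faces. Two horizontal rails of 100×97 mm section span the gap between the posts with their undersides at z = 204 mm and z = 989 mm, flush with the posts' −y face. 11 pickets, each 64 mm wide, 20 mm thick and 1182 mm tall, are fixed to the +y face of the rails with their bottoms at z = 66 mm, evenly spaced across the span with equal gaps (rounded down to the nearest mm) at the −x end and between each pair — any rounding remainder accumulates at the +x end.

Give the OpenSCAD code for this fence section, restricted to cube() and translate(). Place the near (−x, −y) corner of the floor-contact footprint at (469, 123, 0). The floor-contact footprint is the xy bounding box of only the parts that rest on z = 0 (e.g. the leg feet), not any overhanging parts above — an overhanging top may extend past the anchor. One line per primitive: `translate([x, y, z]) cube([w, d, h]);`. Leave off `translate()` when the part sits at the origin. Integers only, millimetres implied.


translate([469, 123, 0]) cube([100, 100, 1325]);
translate([2788, 123, 0]) cube([100, 100, 1325]);
translate([569, 123, 204]) cube([2219, 100, 97]);
translate([569, 123, 989]) cube([2219, 100, 97]);
translate([695, 223, 66]) cube([64, 20, 1182]);
translate([885, 223, 66]) cube([64, 20, 1182]);
translate([1075, 223, 66]) cube([64, 20, 1182]);
translate([1265, 223, 66]) cube([64, 20, 1182]);
translate([1455, 223, 66]) cube([64, 20, 1182]);
translate([1645, 223, 66]) cube([64, 20, 1182]);
translate([1835, 223, 66]) cube([64, 20, 1182]);
translate([2025, 223, 66]) cube([64, 20, 1182]);
translate([2215, 223, 66]) cube([64, 20, 1182]);
translate([2405, 223, 66]) cube([64, 20, 1182]);
translate([2595, 223, 66]) cube([64, 20, 1182]);


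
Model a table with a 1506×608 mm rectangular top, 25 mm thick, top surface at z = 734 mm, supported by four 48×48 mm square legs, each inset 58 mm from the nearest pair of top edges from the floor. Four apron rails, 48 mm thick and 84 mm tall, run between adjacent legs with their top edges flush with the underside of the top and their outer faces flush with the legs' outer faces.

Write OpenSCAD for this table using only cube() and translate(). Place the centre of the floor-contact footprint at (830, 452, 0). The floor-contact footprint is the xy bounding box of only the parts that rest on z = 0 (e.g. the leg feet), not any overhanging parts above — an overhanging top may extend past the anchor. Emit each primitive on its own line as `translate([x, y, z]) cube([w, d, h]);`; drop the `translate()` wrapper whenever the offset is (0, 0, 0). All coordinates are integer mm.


translate([77, 148, 709]) cube([1506, 608, 25]);
translate([135, 206, 0]) cube([48, 48, 709]);
translate([1477, 206, 0]) cube([48, 48, 709]);
translate([135, 650, 0]) cube([48, 48, 709]);
translate([1477, 650, 0]) cube([48, 48, 709]);
translate([183, 206, 625]) cube([1294, 48, 84]);
translate([183, 650, 625]) cube([1294, 48, 84]);
translate([135, 254, 625]) cube([48, 396, 84]);
translate([1477, 254, 625]) cube([48, 396, 84]);


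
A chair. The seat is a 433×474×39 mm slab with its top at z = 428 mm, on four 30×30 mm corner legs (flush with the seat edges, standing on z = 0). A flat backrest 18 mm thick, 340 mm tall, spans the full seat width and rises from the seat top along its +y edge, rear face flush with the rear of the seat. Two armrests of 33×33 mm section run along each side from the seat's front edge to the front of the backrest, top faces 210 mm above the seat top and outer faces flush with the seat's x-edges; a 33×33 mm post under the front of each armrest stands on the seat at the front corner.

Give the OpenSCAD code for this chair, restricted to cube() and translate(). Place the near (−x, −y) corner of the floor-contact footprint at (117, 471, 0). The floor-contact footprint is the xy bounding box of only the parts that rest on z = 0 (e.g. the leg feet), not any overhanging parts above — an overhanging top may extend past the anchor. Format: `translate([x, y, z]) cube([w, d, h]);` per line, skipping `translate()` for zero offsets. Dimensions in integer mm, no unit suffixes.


translate([117, 471, 389]) cube([433, 474, 39]);
translate([117, 471, 0]) cube([30, 30, 389]);
translate([520, 471, 0]) cube([30, 30, 389]);
translate([117, 915, 0]) cube([30, 30, 389]);
translate([520, 915, 0]) cube([30, 30, 389]);
translate([117, 927, 428]) cube([433, 18, 340]);
translate([117, 471, 605]) cube([33, 456, 33]);
translate([517, 471, 605]) cube([33, 456, 33]);
translate([117, 471, 428]) cube([33, 33, 177]);
translate([517, 471, 428]) cube([33, 33, 177]);


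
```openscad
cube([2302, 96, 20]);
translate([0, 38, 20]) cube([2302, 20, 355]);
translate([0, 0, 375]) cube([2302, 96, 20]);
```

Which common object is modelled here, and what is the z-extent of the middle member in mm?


An I-beam. The web height is 355 mm.

Two wide flanges with a thin centred web — an I-beam. Overall 395 mm minus two 20 mm flanges gives a web of 395 − 2·20 = 355 mm.


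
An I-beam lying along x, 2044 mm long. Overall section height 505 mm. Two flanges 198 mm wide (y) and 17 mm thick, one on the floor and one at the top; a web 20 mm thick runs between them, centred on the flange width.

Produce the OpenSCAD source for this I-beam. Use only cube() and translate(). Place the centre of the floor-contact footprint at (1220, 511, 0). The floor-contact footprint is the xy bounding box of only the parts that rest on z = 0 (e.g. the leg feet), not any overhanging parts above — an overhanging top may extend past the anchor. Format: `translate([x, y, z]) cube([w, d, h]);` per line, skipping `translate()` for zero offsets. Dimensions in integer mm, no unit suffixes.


translate([198, 412, 0]) cube([2044, 198, 17]);
translate([198, 501, 17]) cube([2044, 20, 471]);
translate([198, 412, 488]) cube([2044, 198, 17]);


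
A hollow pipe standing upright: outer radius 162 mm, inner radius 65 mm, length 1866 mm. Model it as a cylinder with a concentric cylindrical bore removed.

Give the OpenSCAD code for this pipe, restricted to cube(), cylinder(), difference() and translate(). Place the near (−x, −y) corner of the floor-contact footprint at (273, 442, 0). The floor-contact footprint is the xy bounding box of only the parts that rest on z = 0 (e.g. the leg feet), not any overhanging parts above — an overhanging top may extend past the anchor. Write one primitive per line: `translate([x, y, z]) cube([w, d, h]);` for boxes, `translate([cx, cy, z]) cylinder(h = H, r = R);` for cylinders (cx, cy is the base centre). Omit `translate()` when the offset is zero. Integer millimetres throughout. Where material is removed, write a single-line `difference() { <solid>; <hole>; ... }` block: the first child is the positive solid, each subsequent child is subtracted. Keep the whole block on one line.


difference() { translate([435, 604, 0]) cylinder(h = 1866, r = 162); translate([435, 604, 0]) cylinder(h = 1866, r = 65); }


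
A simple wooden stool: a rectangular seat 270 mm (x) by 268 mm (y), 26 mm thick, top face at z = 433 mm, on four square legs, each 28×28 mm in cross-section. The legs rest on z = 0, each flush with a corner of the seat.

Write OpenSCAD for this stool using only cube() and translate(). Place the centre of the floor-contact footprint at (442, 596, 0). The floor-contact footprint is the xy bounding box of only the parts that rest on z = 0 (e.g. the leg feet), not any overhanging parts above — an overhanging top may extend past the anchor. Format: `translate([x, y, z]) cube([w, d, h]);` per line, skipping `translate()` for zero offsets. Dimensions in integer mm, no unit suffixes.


translate([307, 462, 407]) cube([270, 268, 26]);
translate([307, 462, 0]) cube([28, 28, 407]);
translate([549, 462, 0]) cube([28, 28, 407]);
translate([307, 702, 0]) cube([28, 28, 407]);
translate([549, 702, 0]) cube([28, 28, 407]);


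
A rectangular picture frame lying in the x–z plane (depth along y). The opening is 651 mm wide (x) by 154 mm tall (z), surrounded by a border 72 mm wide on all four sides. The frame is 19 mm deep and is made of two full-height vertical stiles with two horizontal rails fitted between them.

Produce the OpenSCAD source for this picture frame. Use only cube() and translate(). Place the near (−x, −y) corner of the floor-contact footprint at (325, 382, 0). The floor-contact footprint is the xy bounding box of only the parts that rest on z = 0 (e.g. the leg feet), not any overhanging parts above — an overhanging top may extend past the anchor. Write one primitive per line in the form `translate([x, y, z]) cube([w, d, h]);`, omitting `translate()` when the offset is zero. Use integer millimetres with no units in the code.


translate([325, 382, 0]) cube([72, 19, 298]);
translate([1048, 382, 0]) cube([72, 19, 298]);
translate([397, 382, 0]) cube([651, 19, 72]);
translate([397, 382, 226]) cube([651, 19, 72]);


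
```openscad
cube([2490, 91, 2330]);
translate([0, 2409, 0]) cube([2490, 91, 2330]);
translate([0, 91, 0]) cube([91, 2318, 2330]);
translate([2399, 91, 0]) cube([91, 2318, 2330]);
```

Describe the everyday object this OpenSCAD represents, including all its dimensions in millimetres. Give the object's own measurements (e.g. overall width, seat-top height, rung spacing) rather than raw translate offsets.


The wall frame of a small rectangular building: four walls, each 2330 mm tall and 91 mm thick, enclosing a footprint 2490 mm (x) by 2500 mm (y) outside-to-outside, with no floor or roof. The front and back walls (the −y and +y sides) span the full width; the two side walls fit between them.


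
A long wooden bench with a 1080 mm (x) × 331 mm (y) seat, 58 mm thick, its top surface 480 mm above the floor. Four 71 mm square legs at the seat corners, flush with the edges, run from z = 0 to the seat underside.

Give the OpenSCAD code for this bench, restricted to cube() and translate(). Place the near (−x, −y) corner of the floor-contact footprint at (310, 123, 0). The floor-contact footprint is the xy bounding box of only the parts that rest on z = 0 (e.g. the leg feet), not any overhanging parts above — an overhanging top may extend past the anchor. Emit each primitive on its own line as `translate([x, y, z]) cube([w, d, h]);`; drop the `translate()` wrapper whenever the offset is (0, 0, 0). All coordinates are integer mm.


// leg_h = 480 − 58 = 422
translate([310, 123, 422]) cube([1080, 331, 58]);
translate([310, 123, 0]) cube([71, 71, 422]);
translate([310, 383, 0]) cube([71, 71, 422]);
translate([1319, 123, 0]) cube([71, 71, 422]);
translate([1319, 383, 0]) cube([71, 71, 422]);


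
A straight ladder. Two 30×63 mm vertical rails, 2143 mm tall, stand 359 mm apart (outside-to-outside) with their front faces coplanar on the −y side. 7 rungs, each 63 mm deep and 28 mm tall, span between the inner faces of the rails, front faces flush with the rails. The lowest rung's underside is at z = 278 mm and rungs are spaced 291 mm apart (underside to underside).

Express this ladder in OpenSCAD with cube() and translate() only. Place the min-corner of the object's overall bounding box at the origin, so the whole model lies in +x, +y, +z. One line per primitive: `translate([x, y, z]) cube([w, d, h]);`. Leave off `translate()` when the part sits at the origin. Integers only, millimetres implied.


cube([30, 63, 2143]);
translate([329, 0, 0]) cube([30, 63, 2143]);
translate([30, 0, 278]) cube([299, 63, 28]);
translate([30, 0, 569]) cube([299, 63, 28]);
translate([30, 0, 860]) cube([299, 63, 28]);
translate([30, 0, 1151]) cube([299, 63, 28]);
translate([30, 0, 1442]) cube([299, 63, 28]);
translate([30, 0, 1733]) cube([299, 63, 28]);
translate([30, 0, 2024]) cube([299, 63, 28]);


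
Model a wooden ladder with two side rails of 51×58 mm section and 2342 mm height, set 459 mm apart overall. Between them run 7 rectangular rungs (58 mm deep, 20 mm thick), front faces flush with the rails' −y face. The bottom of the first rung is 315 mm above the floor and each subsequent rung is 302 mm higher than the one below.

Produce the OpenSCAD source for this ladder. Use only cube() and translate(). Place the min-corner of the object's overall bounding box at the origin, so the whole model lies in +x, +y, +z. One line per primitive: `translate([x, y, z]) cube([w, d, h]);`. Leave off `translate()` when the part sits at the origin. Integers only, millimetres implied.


// rung span = 459 - 2*51 = 357
// rung[k] z = 315 + k*302
cube([51, 58, 2342]);
translate([408, 0, 0]) cube([51, 58, 2342]);
translate([51, 0, 315]) cube([357, 58, 20]);
translate([51, 0, 617]) cube([357, 58, 20]);
translate([51, 0, 919]) cube([357, 58, 20]);
translate([51, 0, 1221]) cube([357, 58, 20]);
translate([51, 0, 1523]) cube([357, 58, 20]);
translate([51, 0, 1825]) cube([357, 58, 20]);
translate([51, 0, 2127]) cube([357, 58, 20]);


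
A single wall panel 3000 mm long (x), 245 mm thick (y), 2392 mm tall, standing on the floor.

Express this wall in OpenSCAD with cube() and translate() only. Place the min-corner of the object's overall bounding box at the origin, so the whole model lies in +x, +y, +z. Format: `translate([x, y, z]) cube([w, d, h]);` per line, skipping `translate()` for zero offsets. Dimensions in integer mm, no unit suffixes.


cube([3000, 245, 2392]);


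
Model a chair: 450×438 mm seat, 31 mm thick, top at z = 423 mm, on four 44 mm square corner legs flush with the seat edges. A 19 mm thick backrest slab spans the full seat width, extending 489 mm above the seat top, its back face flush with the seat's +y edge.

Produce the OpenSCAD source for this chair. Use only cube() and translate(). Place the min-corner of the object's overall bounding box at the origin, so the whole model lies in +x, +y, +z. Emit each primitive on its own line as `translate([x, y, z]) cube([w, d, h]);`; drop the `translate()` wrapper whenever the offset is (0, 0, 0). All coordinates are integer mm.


translate([0, 0, 392]) cube([450, 438, 31]);
cube([44, 44, 392]);
translate([406, 0, 0]) cube([44, 44, 392]);
translate([0, 394, 0]) cube([44, 44, 392]);
translate([406, 394, 0]) cube([44, 44, 392]);
translate([0, 419, 423]) cube([450, 19, 489]);


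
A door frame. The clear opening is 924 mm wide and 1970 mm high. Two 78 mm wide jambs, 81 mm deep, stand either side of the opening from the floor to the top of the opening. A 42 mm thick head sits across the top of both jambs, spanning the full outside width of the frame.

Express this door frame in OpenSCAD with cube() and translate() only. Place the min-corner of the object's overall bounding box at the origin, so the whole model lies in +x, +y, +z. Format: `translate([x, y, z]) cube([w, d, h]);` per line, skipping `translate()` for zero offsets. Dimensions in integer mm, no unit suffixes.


cube([78, 81, 1970]);
translate([1002, 0, 0]) cube([78, 81, 1970]);
translate([0, 0, 1970]) cube([1080, 81, 42]);


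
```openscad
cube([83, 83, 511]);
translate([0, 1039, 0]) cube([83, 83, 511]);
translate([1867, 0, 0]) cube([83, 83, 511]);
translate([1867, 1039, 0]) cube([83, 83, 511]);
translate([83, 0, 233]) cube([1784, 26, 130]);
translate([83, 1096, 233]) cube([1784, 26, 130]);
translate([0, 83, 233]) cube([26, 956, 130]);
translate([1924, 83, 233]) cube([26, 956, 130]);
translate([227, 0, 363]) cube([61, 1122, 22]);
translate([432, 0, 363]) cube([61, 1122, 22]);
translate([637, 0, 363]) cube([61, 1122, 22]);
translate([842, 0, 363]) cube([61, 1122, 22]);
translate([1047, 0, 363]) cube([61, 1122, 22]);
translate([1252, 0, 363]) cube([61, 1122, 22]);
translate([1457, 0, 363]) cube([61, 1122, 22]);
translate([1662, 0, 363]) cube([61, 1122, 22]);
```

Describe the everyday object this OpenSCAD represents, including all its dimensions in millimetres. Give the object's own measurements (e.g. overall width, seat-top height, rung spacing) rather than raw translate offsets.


A bed frame 1950 mm long (x) by 1122 mm wide (y). Four 83×83 mm corner posts, 511 mm tall, at the corners of the footprint. Four rails of 26 mm thickness and 130 mm height run between adjacent posts with their undersides at z = 233 mm, their outer faces flush with the outside of the frame (the two x-running rails run between the posts' inner faces; the two y-running rails run between the posts' inner faces). 8 slats, each 61 mm wide (x) and 22 mm thick, lie across the top of the two x-running rails, running the full 1122 mm width of the frame in y; along x they sit between the end posts with a 144 mm gap after the −x posts and between neighbouring slats and before the +x posts.
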